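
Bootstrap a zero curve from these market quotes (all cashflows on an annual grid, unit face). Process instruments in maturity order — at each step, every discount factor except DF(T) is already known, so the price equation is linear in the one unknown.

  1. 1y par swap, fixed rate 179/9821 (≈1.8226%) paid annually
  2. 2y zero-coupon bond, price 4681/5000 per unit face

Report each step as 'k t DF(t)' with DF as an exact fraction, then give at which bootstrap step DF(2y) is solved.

1 1 9821/10000
2 2 4681/5000
DF(2y) is solved at step 2

step 1 [1y] swap r/1=179/9821: DF=(1 − 179/9821·(0))/(1+179/9821) = 9821/10000 ≈ 0.982100
step 2 [2y] zero: DF = P = 4681/5000 ≈ 0.936200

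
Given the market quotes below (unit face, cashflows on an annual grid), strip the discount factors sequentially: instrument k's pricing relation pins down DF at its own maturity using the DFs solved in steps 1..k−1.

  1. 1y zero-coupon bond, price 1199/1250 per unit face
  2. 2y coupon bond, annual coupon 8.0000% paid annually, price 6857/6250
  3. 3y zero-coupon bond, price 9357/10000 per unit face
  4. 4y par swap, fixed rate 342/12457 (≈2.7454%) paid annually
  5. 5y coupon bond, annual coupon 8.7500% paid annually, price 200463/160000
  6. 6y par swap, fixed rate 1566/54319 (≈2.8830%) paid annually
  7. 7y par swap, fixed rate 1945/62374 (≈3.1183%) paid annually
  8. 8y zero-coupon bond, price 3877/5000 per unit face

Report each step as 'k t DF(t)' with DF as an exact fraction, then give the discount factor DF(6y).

1 1 1199/1250
2 2 1181/1250
3 3 9357/10000
4 4 4487/5000
5 5 4257/5000
6 6 4217/5000
7 7 1611/2000
8 8 3877/5000
DF(6y) = 4217/5000 ≈ 0.843400

step 1 [1y] zero: DF = P = 1199/1250 ≈ 0.959200
step 2 [2y] bond c/1=2/25: DF=(6857/6250 − 2/25·(0.959200))/(1+2/25) = 1181/1250 ≈ 0.944800
step 3 [3y] zero: DF = P = 9357/10000 ≈ 0.935700
step 4 [4y] swap r/1=342/12457: DF=(1 − 342/12457·(0.959200+0.944800+0.935700))/(1+342/12457) = 4487/5000 ≈ 0.897400
step 5 [5y] bond c/1=7/80: DF=(200463/160000 − 7/80·(0.959200+0.944800+0.935700+0.897400))/(1+7/80) = 4257/5000 ≈ 0.851400
step 6 [6y] swap r/1=1566/54319: DF=(1 − 1566/54319·(0.959200+0.944800+0.935700+0.897400+0.851400))/(1+1566/54319) = 4217/5000 ≈ 0.843400
step 7 [7y] swap r/1=1945/62374: DF=(1 − 1945/62374·(0.959200+0.944800+0.935700+0.897400+0.851400+0.843400))/(1+1945/62374) = 1611/2000 ≈ 0.805500
step 8 [8y] zero: DF = P = 3877/5000 ≈ 0.775400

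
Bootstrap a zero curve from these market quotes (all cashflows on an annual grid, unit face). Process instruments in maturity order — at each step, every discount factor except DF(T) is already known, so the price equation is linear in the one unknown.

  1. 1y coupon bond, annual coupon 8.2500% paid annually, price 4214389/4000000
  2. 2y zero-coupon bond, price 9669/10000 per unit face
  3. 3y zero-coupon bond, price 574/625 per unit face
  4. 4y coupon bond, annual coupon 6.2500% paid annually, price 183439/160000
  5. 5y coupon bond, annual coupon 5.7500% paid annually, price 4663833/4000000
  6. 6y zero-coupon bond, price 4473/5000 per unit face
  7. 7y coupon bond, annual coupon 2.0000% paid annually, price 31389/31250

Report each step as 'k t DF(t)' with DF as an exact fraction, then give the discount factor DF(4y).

step 1 [1y] bond c/1=33/400: DF=(4214389/4000000 − 33/400·(0))/(1+33/400) = 9733/10000 ≈ 0.973300
step 2 [2y] zero: DF = P = 9669/10000 ≈ 0.966900
step 3 [3y] zero: DF = P = 574/625 ≈ 0.918400
step 4 [4y] bond c/1=1/16: DF=(183439/160000 − 1/16·(0.973300+0.966900+0.918400))/(1+1/16) = 9109/10000 ≈ 0.910900
step 5 [5y] bond c/1=23/400: DF=(4663833/4000000 − 23/400·(0.973300+0.966900+0.918400+0.910900))/(1+23/400) = 561/625 ≈ 0.897600
step 6 [6y] zero: DF = P = 4473/5000 ≈ 0.894600
step 7 [7y] bond c/1=1/50: DF=(31389/31250 − 1/50·(0.973300+0.966900+0.918400+0.910900+0.897600+0.894600))/(1+1/50) = 8757/10000 ≈ 0.875700

1 1 9733/10000
2 2 9669/10000
3 3 574/625
4 4 9109/10000
5 5 561/625
6 6 4473/5000
7 7 8757/10000
DF(4y) = 9109/10000 ≈ 0.910900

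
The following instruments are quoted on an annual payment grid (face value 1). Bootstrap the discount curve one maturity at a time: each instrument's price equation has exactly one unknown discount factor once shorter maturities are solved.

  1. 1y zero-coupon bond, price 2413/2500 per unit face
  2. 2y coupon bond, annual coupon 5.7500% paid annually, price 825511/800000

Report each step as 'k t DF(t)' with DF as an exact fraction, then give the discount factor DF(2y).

1 1 2413/2500
2 2 9233/10000
DF(2y) = 9233/10000 ≈ 0.923300

step 1 [1y] zero: DF = P = 2413/2500 ≈ 0.965200
step 2 [2y] bond c/1=23/400: DF=(825511/800000 − 23/400·(0.965200))/(1+23/400) = 9233/10000 ≈ 0.923300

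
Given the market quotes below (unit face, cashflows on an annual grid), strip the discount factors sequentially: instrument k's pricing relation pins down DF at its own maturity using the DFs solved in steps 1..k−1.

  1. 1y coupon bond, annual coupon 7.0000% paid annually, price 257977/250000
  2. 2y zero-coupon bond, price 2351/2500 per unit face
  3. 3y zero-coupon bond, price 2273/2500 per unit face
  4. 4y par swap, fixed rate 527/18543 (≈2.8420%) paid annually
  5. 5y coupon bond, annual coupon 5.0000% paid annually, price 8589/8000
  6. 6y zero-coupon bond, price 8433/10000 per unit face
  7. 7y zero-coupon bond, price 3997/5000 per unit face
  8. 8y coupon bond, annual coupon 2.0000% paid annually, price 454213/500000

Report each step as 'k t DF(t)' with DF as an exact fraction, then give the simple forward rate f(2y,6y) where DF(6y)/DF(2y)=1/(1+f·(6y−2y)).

step 1 [1y] bond c/1=7/100: DF=(257977/250000 − 7/100·(0))/(1+7/100) = 2411/2500 ≈ 0.964400
step 2 [2y] zero: DF = P = 2351/2500 ≈ 0.940400
step 3 [3y] zero: DF = P = 2273/2500 ≈ 0.909200
step 4 [4y] swap r/1=527/18543: DF=(1 − 527/18543·(0.964400+0.940400+0.909200))/(1+527/18543) = 4473/5000 ≈ 0.894600
step 5 [5y] bond c/1=1/20: DF=(8589/8000 − 1/20·(0.964400+0.940400+0.909200+0.894600))/(1+1/20) = 8459/10000 ≈ 0.845900
step 6 [6y] zero: DF = P = 8433/10000 ≈ 0.843300
step 7 [7y] zero: DF = P = 3997/5000 ≈ 0.799400
step 8 [8y] bond c/1=1/50: DF=(454213/500000 − 1/50·(0.964400+0.940400+0.909200+0.894600+0.845900+0.843300+0.799400))/(1+1/50) = 7691/10000 ≈ 0.769100

1 1 2411/2500
2 2 2351/2500
3 3 2273/2500
4 4 4473/5000
5 5 8459/10000
6 6 8433/10000
7 7 3997/5000
8 8 7691/10000
f(2y,6y) = ((2351/2500)/(8433/10000) − 1)/(4) = 971/33732 ≈ 2.8786%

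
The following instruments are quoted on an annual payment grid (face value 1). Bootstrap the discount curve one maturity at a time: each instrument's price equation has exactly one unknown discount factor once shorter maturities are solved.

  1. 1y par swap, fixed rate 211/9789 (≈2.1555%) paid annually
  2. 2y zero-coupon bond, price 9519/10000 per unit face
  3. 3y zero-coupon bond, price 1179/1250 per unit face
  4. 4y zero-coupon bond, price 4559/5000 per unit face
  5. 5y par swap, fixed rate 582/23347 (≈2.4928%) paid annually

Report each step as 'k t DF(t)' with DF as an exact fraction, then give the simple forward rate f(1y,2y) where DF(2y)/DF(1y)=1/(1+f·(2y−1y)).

1 1 9789/10000
2 2 9519/10000
3 3 1179/1250
4 4 4559/5000
5 5 2209/2500
f(1y,2y) = ((9789/10000)/(9519/10000) − 1)/(1) = 90/3173 ≈ 2.8364%

step 1 [1y] swap r/1=211/9789: DF=(1 − 211/9789·(0))/(1+211/9789) = 9789/10000 ≈ 0.978900
step 2 [2y] zero: DF = P = 9519/10000 ≈ 0.951900
step 3 [3y] zero: DF = P = 1179/1250 ≈ 0.943200
step 4 [4y] zero: DF = P = 4559/5000 ≈ 0.911800
step 5 [5y] swap r/1=582/23347: DF=(1 − 582/23347·(0.978900+0.951900+0.943200+0.911800))/(1+582/23347) = 2209/2500 ≈ 0.883600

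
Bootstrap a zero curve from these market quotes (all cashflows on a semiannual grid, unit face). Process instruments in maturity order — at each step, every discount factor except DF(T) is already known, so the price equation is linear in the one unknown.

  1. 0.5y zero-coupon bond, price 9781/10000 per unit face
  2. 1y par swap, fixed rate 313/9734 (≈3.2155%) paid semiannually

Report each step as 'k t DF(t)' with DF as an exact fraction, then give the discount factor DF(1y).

step 1 [0.5y] zero: DF = P = 9781/10000 ≈ 0.978100
step 2 [1y] swap r/2=313/19468: DF=(1 − 313/19468·(0.978100))/(1+313/19468) = 9687/10000 ≈ 0.968700

1 1/2 9781/10000
2 1 9687/10000
DF(1y) = 9687/10000 ≈ 0.968700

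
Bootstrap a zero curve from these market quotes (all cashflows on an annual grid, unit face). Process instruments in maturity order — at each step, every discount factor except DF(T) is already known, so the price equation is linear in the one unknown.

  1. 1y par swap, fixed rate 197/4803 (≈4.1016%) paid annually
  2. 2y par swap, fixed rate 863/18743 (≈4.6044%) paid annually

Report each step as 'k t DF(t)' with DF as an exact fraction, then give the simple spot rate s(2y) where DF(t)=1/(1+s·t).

step 1 [1y] swap r/1=197/4803: DF=(1 − 197/4803·(0))/(1+197/4803) = 4803/5000 ≈ 0.960600
step 2 [2y] swap r/1=863/18743: DF=(1 − 863/18743·(0.960600))/(1+863/18743) = 9137/10000 ≈ 0.913700

1 1 4803/5000
2 2 9137/10000
s(2y) = (1/(9137/10000) − 1)/(2) = 863/18274 ≈ 4.7226%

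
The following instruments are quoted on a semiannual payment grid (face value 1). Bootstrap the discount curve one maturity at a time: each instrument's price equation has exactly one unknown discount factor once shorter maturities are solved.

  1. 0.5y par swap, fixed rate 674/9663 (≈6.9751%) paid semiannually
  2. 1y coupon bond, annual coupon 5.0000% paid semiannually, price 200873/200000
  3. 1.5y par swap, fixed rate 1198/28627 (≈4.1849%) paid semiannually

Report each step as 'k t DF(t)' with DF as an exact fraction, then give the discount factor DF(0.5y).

step 1 [0.5y] swap r/2=337/9663: DF=(1 − 337/9663·(0))/(1+337/9663) = 9663/10000 ≈ 0.966300
step 2 [1y] bond c/2=1/40: DF=(200873/200000 − 1/40·(0.966300))/(1+1/40) = 9563/10000 ≈ 0.956300
step 3 [1.5y] swap r/2=599/28627: DF=(1 − 599/28627·(0.966300+0.956300))/(1+599/28627) = 9401/10000 ≈ 0.940100

1 1/2 9663/10000
2 1 9563/10000
3 3/2 9401/10000
DF(0.5y) = 9663/10000 ≈ 0.966300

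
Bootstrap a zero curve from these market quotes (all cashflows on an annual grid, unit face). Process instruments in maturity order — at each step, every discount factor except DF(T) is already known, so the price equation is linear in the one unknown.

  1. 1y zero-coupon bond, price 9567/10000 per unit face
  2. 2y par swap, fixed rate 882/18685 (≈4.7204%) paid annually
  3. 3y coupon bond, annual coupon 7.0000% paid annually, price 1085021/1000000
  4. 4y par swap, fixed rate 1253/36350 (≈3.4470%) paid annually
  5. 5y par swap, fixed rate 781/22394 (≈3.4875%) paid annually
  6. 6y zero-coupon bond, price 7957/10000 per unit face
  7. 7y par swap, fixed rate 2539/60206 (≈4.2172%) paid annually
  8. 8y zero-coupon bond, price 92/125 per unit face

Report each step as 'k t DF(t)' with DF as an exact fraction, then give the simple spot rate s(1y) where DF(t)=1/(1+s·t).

step 1 [1y] zero: DF = P = 9567/10000 ≈ 0.956700
step 2 [2y] swap r/1=882/18685: DF=(1 − 882/18685·(0.956700))/(1+882/18685) = 4559/5000 ≈ 0.911800
step 3 [3y] bond c/1=7/100: DF=(1085021/1000000 − 7/100·(0.956700+0.911800))/(1+7/100) = 4459/5000 ≈ 0.891800
step 4 [4y] swap r/1=1253/36350: DF=(1 − 1253/36350·(0.956700+0.911800+0.891800))/(1+1253/36350) = 8747/10000 ≈ 0.874700
step 5 [5y] swap r/1=781/22394: DF=(1 − 781/22394·(0.956700+0.911800+0.891800+0.874700))/(1+781/22394) = 4219/5000 ≈ 0.843800
step 6 [6y] zero: DF = P = 7957/10000 ≈ 0.795700
step 7 [7y] swap r/1=2539/60206: DF=(1 − 2539/60206·(0.956700+0.911800+0.891800+0.874700+0.843800+0.795700))/(1+2539/60206) = 7461/10000 ≈ 0.746100
step 8 [8y] zero: DF = P = 92/125 ≈ 0.736000

1 1 9567/10000
2 2 4559/5000
3 3 4459/5000
4 4 8747/10000
5 5 4219/5000
6 6 7957/10000
7 7 7461/10000
8 8 92/125
s(1y) = (1/(9567/10000) − 1)/(1) = 433/9567 ≈ 4.5260%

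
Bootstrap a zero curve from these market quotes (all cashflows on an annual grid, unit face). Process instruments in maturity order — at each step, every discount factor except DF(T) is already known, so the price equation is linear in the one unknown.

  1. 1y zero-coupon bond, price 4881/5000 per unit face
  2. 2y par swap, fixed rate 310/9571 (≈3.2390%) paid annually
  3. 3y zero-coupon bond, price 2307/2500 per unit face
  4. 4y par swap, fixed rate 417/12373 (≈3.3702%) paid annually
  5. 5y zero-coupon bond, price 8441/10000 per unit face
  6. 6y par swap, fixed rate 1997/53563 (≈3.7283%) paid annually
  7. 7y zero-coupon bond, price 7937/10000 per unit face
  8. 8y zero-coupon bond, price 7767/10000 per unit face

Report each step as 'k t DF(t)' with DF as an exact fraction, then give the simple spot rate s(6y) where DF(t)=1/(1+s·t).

1 1 4881/5000
2 2 469/500
3 3 2307/2500
4 4 8749/10000
5 5 8441/10000
6 6 8003/10000
7 7 7937/10000
8 8 7767/10000
s(6y) = (1/(8003/10000) − 1)/(6) = 1997/48018 ≈ 4.1589%

step 1 [1y] zero: DF = P = 4881/5000 ≈ 0.976200
step 2 [2y] swap r/1=310/9571: DF=(1 − 310/9571·(0.976200))/(1+310/9571) = 469/500 ≈ 0.938000
step 3 [3y] zero: DF = P = 2307/2500 ≈ 0.922800
step 4 [4y] swap r/1=417/12373: DF=(1 − 417/12373·(0.976200+0.938000+0.922800))/(1+417/12373) = 8749/10000 ≈ 0.874900
step 5 [5y] zero: DF = P = 8441/10000 ≈ 0.844100
step 6 [6y] swap r/1=1997/53563: DF=(1 − 1997/53563·(0.976200+0.938000+0.922800+0.874900+0.844100))/(1+1997/53563) = 8003/10000 ≈ 0.800300
step 7 [7y] zero: DF = P = 7937/10000 ≈ 0.793700
step 8 [8y] zero: DF = P = 7767/10000 ≈ 0.776700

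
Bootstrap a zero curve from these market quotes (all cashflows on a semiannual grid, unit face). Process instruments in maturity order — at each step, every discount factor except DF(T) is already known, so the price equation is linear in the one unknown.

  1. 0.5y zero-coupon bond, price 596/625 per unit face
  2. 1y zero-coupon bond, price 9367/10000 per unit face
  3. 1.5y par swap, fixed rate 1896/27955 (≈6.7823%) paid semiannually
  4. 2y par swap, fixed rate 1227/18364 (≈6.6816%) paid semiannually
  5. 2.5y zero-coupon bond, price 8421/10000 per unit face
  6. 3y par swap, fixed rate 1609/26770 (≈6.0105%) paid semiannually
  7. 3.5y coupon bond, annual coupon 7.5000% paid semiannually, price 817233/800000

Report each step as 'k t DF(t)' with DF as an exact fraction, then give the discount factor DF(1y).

1 1/2 596/625
2 1 9367/10000
3 3/2 2263/2500
4 2 8773/10000
5 5/2 8421/10000
6 3 8391/10000
7 7/2 7911/10000
DF(1y) = 9367/10000 ≈ 0.936700

step 1 [0.5y] zero: DF = P = 596/625 ≈ 0.953600
step 2 [1y] zero: DF = P = 9367/10000 ≈ 0.936700
step 3 [1.5y] swap r/2=948/27955: DF=(1 − 948/27955·(0.953600+0.936700))/(1+948/27955) = 2263/2500 ≈ 0.905200
step 4 [2y] swap r/2=1227/36728: DF=(1 − 1227/36728·(0.953600+0.936700+0.905200))/(1+1227/36728) = 8773/10000 ≈ 0.877300
step 5 [2.5y] zero: DF = P = 8421/10000 ≈ 0.842100
step 6 [3y] swap r/2=1609/53540: DF=(1 − 1609/53540·(0.953600+0.936700+0.905200+0.877300+0.842100))/(1+1609/53540) = 8391/10000 ≈ 0.839100
step 7 [3.5y] bond c/2=3/80: DF=(817233/800000 − 3/80·(0.953600+0.936700+0.905200+0.877300+0.842100+0.839100))/(1+3/80) = 7911/10000 ≈ 0.791100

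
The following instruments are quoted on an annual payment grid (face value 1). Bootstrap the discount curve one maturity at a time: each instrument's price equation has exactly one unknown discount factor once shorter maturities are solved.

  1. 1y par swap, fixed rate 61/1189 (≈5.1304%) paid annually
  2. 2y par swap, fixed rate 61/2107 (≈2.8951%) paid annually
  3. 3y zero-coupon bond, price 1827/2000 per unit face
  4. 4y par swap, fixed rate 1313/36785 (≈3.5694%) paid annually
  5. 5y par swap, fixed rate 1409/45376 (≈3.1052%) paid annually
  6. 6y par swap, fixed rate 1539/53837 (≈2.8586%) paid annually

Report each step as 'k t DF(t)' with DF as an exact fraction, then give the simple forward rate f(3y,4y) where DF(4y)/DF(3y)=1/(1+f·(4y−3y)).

step 1 [1y] swap r/1=61/1189: DF=(1 − 61/1189·(0))/(1+61/1189) = 1189/1250 ≈ 0.951200
step 2 [2y] swap r/1=61/2107: DF=(1 − 61/2107·(0.951200))/(1+61/2107) = 9451/10000 ≈ 0.945100
step 3 [3y] zero: DF = P = 1827/2000 ≈ 0.913500
step 4 [4y] swap r/1=1313/36785: DF=(1 − 1313/36785·(0.951200+0.945100+0.913500))/(1+1313/36785) = 8687/10000 ≈ 0.868700
step 5 [5y] swap r/1=1409/45376: DF=(1 − 1409/45376·(0.951200+0.945100+0.913500+0.868700))/(1+1409/45376) = 8591/10000 ≈ 0.859100
step 6 [6y] swap r/1=1539/53837: DF=(1 − 1539/53837·(0.951200+0.945100+0.913500+0.868700+0.859100))/(1+1539/53837) = 8461/10000 ≈ 0.846100

1 1 1189/1250
2 2 9451/10000
3 3 1827/2000
4 4 8687/10000
5 5 8591/10000
6 6 8461/10000
f(3y,4y) = ((1827/2000)/(8687/10000) − 1)/(1) = 64/1241 ≈ 5.1571%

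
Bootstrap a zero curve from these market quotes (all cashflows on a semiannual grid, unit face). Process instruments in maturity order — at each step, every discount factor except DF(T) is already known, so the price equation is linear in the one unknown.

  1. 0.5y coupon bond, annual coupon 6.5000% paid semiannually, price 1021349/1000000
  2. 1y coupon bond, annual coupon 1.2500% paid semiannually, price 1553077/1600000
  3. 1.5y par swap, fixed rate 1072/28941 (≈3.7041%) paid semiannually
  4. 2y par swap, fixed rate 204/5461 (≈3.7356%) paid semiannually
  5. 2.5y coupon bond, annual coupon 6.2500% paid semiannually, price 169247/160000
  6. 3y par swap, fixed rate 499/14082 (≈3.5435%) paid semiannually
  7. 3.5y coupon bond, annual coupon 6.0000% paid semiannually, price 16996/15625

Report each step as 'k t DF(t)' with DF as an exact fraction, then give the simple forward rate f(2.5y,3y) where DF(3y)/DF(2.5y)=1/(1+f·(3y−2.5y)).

step 1 [0.5y] bond c/2=13/400: DF=(1021349/1000000 − 13/400·(0))/(1+13/400) = 2473/2500 ≈ 0.989200
step 2 [1y] bond c/2=1/160: DF=(1553077/1600000 − 1/160·(0.989200))/(1+1/160) = 1917/2000 ≈ 0.958500
step 3 [1.5y] swap r/2=536/28941: DF=(1 − 536/28941·(0.989200+0.958500))/(1+536/28941) = 1183/1250 ≈ 0.946400
step 4 [2y] swap r/2=102/5461: DF=(1 − 102/5461·(0.989200+0.958500+0.946400))/(1+102/5461) = 4643/5000 ≈ 0.928600
step 5 [2.5y] bond c/2=1/32: DF=(169247/160000 − 1/32·(0.989200+0.958500+0.946400+0.928600))/(1+1/32) = 9099/10000 ≈ 0.909900
step 6 [3y] swap r/2=499/28164: DF=(1 − 499/28164·(0.989200+0.958500+0.946400+0.928600+0.909900))/(1+499/28164) = 4501/5000 ≈ 0.900200
step 7 [3.5y] bond c/2=3/100: DF=(16996/15625 − 3/100·(0.989200+0.958500+0.946400+0.928600+0.909900+0.900200))/(1+3/100) = 223/250 ≈ 0.892000

1 1/2 2473/2500
2 1 1917/2000
3 3/2 1183/1250
4 2 4643/5000
5 5/2 9099/10000
6 3 4501/5000
7 7/2 223/250
f(2.5y,3y) = ((9099/10000)/(4501/5000) − 1)/(1/2) = 97/4501 ≈ 2.1551%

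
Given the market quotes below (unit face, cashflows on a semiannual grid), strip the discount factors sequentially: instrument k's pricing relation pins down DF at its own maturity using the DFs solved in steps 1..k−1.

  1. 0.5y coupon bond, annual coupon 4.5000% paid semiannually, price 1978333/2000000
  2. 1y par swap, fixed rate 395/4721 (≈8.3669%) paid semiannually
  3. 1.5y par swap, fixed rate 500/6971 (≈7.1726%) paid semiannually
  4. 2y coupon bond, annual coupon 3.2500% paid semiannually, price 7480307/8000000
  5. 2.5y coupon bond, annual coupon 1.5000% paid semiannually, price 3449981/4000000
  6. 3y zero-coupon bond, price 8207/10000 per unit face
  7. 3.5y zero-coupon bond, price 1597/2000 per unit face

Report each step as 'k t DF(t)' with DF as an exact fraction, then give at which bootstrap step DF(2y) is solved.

step 1 [0.5y] bond c/2=9/400: DF=(1978333/2000000 − 9/400·(0))/(1+9/400) = 4837/5000 ≈ 0.967400
step 2 [1y] swap r/2=395/9442: DF=(1 − 395/9442·(0.967400))/(1+395/9442) = 921/1000 ≈ 0.921000
step 3 [1.5y] swap r/2=250/6971: DF=(1 − 250/6971·(0.967400+0.921000))/(1+250/6971) = 9/10 ≈ 0.900000
step 4 [2y] bond c/2=13/800: DF=(7480307/8000000 − 13/800·(0.967400+0.921000+0.900000))/(1+13/800) = 1751/2000 ≈ 0.875500
step 5 [2.5y] bond c/2=3/400: DF=(3449981/4000000 − 3/400·(0.967400+0.921000+0.900000+0.875500))/(1+3/400) = 518/625 ≈ 0.828800
step 6 [3y] zero: DF = P = 8207/10000 ≈ 0.820700
step 7 [3.5y] zero: DF = P = 1597/2000 ≈ 0.798500

1 1/2 4837/5000
2 1 921/1000
3 3/2 9/10
4 2 1751/2000
5 5/2 518/625
6 3 8207/10000
7 7/2 1597/2000
DF(2y) is solved at step 4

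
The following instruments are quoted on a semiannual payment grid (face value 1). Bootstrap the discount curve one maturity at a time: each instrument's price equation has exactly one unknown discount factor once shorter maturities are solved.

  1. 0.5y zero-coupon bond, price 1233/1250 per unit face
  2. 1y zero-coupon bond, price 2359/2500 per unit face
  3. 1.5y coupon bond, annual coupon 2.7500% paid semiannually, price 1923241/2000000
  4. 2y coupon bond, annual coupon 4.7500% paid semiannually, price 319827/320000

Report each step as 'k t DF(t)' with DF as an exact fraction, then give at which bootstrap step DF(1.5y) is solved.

1 1/2 1233/1250
2 1 2359/2500
3 3/2 1153/1250
4 2 9101/10000
DF(1.5y) is solved at step 3

step 1 [0.5y] zero: DF = P = 1233/1250 ≈ 0.986400
step 2 [1y] zero: DF = P = 2359/2500 ≈ 0.943600
step 3 [1.5y] bond c/2=11/800: DF=(1923241/2000000 − 11/800·(0.986400+0.943600))/(1+11/800) = 1153/1250 ≈ 0.922400
step 4 [2y] bond c/2=19/800: DF=(319827/320000 − 19/800·(0.986400+0.943600+0.922400))/(1+19/800) = 9101/10000 ≈ 0.910100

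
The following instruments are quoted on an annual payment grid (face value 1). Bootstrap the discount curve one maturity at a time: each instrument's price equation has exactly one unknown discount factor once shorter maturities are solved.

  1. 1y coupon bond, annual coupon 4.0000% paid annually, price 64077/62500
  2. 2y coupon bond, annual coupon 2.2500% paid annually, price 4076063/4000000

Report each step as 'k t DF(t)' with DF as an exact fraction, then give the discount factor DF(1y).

1 1 4929/5000
2 2 9749/10000
DF(1y) = 4929/5000 ≈ 0.985800

step 1 [1y] bond c/1=1/25: DF=(64077/62500 − 1/25·(0))/(1+1/25) = 4929/5000 ≈ 0.985800
step 2 [2y] bond c/1=9/400: DF=(4076063/4000000 − 9/400·(0.985800))/(1+9/400) = 9749/10000 ≈ 0.974900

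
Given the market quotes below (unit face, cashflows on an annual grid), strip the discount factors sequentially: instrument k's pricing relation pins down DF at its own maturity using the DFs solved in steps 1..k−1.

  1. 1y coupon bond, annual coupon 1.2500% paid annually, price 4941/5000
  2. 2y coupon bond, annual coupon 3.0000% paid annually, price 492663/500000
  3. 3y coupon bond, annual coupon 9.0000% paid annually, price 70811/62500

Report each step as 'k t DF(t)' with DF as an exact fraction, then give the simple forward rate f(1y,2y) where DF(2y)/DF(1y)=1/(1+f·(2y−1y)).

step 1 [1y] bond c/1=1/80: DF=(4941/5000 − 1/80·(0))/(1+1/80) = 122/125 ≈ 0.976000
step 2 [2y] bond c/1=3/100: DF=(492663/500000 − 3/100·(0.976000))/(1+3/100) = 4641/5000 ≈ 0.928200
step 3 [3y] bond c/1=9/100: DF=(70811/62500 − 9/100·(0.976000+0.928200))/(1+9/100) = 4411/5000 ≈ 0.882200

1 1 122/125
2 2 4641/5000
3 3 4411/5000
f(1y,2y) = ((122/125)/(4641/5000) − 1)/(1) = 239/4641 ≈ 5.1498%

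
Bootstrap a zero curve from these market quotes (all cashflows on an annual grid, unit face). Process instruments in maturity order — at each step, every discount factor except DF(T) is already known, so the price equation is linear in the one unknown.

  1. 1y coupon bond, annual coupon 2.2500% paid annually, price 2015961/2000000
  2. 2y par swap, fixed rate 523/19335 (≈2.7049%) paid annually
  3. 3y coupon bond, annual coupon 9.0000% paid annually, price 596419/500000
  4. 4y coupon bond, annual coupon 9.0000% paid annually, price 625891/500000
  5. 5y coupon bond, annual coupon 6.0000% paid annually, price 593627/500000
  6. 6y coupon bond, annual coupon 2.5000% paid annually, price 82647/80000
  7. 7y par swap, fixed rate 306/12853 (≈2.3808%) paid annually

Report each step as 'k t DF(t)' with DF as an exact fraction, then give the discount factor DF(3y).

step 1 [1y] bond c/1=9/400: DF=(2015961/2000000 − 9/400·(0))/(1+9/400) = 4929/5000 ≈ 0.985800
step 2 [2y] swap r/1=523/19335: DF=(1 − 523/19335·(0.985800))/(1+523/19335) = 9477/10000 ≈ 0.947700
step 3 [3y] bond c/1=9/100: DF=(596419/500000 − 9/100·(0.985800+0.947700))/(1+9/100) = 9347/10000 ≈ 0.934700
step 4 [4y] bond c/1=9/100: DF=(625891/500000 − 9/100·(0.985800+0.947700+0.934700))/(1+9/100) = 2279/2500 ≈ 0.911600
step 5 [5y] bond c/1=3/50: DF=(593627/500000 − 3/50·(0.985800+0.947700+0.934700+0.911600))/(1+3/50) = 9061/10000 ≈ 0.906100
step 6 [6y] bond c/1=1/40: DF=(82647/80000 − 1/40·(0.985800+0.947700+0.934700+0.911600+0.906100))/(1+1/40) = 1117/1250 ≈ 0.893600
step 7 [7y] swap r/1=306/12853: DF=(1 − 306/12853·(0.985800+0.947700+0.934700+0.911600+0.906100+0.893600))/(1+306/12853) = 847/1000 ≈ 0.847000

1 1 4929/5000
2 2 9477/10000
3 3 9347/10000
4 4 2279/2500
5 5 9061/10000
6 6 1117/1250
7 7 847/1000
DF(3y) = 9347/10000 ≈ 0.934700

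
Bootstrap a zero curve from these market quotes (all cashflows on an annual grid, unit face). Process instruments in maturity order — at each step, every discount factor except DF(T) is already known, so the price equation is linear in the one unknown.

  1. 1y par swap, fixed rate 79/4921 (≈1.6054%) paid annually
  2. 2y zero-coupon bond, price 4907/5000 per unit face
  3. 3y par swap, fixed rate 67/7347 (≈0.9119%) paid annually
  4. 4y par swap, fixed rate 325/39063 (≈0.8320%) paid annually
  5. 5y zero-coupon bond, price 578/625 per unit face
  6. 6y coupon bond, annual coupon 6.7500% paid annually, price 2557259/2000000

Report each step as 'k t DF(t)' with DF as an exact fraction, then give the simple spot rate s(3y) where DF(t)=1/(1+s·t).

step 1 [1y] swap r/1=79/4921: DF=(1 − 79/4921·(0))/(1+79/4921) = 4921/5000 ≈ 0.984200
step 2 [2y] zero: DF = P = 4907/5000 ≈ 0.981400
step 3 [3y] swap r/1=67/7347: DF=(1 − 67/7347·(0.984200+0.981400))/(1+67/7347) = 2433/2500 ≈ 0.973200
step 4 [4y] swap r/1=325/39063: DF=(1 − 325/39063·(0.984200+0.981400+0.973200))/(1+325/39063) = 387/400 ≈ 0.967500
step 5 [5y] zero: DF = P = 578/625 ≈ 0.924800
step 6 [6y] bond c/1=27/400: DF=(2557259/2000000 − 27/400·(0.984200+0.981400+0.973200+0.967500+0.924800))/(1+27/400) = 8923/10000 ≈ 0.892300

1 1 4921/5000
2 2 4907/5000
3 3 2433/2500
4 4 387/400
5 5 578/625
6 6 8923/10000
s(3y) = (1/(2433/2500) − 1)/(3) = 67/7299 ≈ 0.9179%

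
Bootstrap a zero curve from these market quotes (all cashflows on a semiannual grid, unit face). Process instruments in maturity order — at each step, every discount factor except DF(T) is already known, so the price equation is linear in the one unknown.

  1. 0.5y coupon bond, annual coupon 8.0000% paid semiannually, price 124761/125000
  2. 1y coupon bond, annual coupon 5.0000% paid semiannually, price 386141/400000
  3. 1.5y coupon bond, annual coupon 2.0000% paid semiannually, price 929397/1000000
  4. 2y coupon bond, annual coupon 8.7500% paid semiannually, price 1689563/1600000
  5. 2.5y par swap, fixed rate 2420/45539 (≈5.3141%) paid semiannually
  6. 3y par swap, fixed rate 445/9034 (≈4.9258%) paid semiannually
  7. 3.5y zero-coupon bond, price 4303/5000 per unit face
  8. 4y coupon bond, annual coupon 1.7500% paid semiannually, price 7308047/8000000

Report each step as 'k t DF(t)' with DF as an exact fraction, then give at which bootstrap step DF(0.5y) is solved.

1 1/2 9597/10000
2 1 574/625
3 3/2 1127/1250
4 2 1119/1250
5 5/2 879/1000
6 3 1733/2000
7 7/2 4303/5000
8 4 8511/10000
DF(0.5y) is solved at step 1

step 1 [0.5y] bond c/2=1/25: DF=(124761/125000 − 1/25·(0))/(1+1/25) = 9597/10000 ≈ 0.959700
step 2 [1y] bond c/2=1/40: DF=(386141/400000 − 1/40·(0.959700))/(1+1/40) = 574/625 ≈ 0.918400
step 3 [1.5y] bond c/2=1/100: DF=(929397/1000000 − 1/100·(0.959700+0.918400))/(1+1/100) = 1127/1250 ≈ 0.901600
step 4 [2y] bond c/2=7/160: DF=(1689563/1600000 − 7/160·(0.959700+0.918400+0.901600))/(1+7/160) = 1119/1250 ≈ 0.895200
step 5 [2.5y] swap r/2=1210/45539: DF=(1 − 1210/45539·(0.959700+0.918400+0.901600+0.895200))/(1+1210/45539) = 879/1000 ≈ 0.879000
step 6 [3y] swap r/2=445/18068: DF=(1 − 445/18068·(0.959700+0.918400+0.901600+0.895200+0.879000))/(1+445/18068) = 1733/2000 ≈ 0.866500
step 7 [3.5y] zero: DF = P = 4303/5000 ≈ 0.860600
step 8 [4y] bond c/2=7/800: DF=(7308047/8000000 − 7/800·(0.959700+0.918400+0.901600+0.895200+0.879000+0.866500+0.860600))/(1+7/800) = 8511/10000 ≈ 0.851100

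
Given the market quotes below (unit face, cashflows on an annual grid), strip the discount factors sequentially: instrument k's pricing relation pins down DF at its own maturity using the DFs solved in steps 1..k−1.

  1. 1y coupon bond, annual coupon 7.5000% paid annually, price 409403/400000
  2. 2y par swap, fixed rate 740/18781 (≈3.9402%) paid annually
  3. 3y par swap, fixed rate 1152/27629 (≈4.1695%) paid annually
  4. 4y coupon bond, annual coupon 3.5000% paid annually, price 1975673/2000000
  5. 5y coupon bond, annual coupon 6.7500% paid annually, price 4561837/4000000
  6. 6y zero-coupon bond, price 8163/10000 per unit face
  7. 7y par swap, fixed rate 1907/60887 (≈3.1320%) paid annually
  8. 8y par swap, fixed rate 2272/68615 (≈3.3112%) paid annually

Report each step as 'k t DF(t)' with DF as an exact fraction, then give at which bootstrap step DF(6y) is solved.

1 1 9521/10000
2 2 463/500
3 3 553/625
4 4 861/1000
5 5 1049/1250
6 6 8163/10000
7 7 8093/10000
8 8 483/625
DF(6y) is solved at step 6

step 1 [1y] bond c/1=3/40: DF=(409403/400000 − 3/40·(0))/(1+3/40) = 9521/10000 ≈ 0.952100
step 2 [2y] swap r/1=740/18781: DF=(1 − 740/18781·(0.952100))/(1+740/18781) = 463/500 ≈ 0.926000
step 3 [3y] swap r/1=1152/27629: DF=(1 − 1152/27629·(0.952100+0.926000))/(1+1152/27629) = 553/625 ≈ 0.884800
step 4 [4y] bond c/1=7/200: DF=(1975673/2000000 − 7/200·(0.952100+0.926000+0.884800))/(1+7/200) = 861/1000 ≈ 0.861000
step 5 [5y] bond c/1=27/400: DF=(4561837/4000000 − 27/400·(0.952100+0.926000+0.884800+0.861000))/(1+27/400) = 1049/1250 ≈ 0.839200
step 6 [6y] zero: DF = P = 8163/10000 ≈ 0.816300
step 7 [7y] swap r/1=1907/60887: DF=(1 − 1907/60887·(0.952100+0.926000+0.884800+0.861000+0.839200+0.816300))/(1+1907/60887) = 8093/10000 ≈ 0.809300
step 8 [8y] swap r/1=2272/68615: DF=(1 − 2272/68615·(0.952100+0.926000+0.884800+0.861000+0.839200+0.816300+0.809300))/(1+2272/68615) = 483/625 ≈ 0.772800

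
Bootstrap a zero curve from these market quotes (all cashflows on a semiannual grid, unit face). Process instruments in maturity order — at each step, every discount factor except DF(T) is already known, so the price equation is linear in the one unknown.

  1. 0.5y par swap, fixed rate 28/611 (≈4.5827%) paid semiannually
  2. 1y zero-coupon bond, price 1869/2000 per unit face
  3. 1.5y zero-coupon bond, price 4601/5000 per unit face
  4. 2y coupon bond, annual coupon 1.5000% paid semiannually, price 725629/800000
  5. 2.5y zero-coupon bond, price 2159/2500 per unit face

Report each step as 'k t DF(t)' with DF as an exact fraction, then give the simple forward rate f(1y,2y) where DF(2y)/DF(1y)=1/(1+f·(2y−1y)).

1 1/2 611/625
2 1 1869/2000
3 3/2 4601/5000
4 2 1099/1250
5 5/2 2159/2500
f(1y,2y) = ((1869/2000)/(1099/1250) − 1)/(1) = 79/1256 ≈ 6.2898%

step 1 [0.5y] swap r/2=14/611: DF=(1 − 14/611·(0))/(1+14/611) = 611/625 ≈ 0.977600
step 2 [1y] zero: DF = P = 1869/2000 ≈ 0.934500
step 3 [1.5y] zero: DF = P = 4601/5000 ≈ 0.920200
step 4 [2y] bond c/2=3/400: DF=(725629/800000 − 3/400·(0.977600+0.934500+0.920200))/(1+3/400) = 1099/1250 ≈ 0.879200
step 5 [2.5y] zero: DF = P = 2159/2500 ≈ 0.863600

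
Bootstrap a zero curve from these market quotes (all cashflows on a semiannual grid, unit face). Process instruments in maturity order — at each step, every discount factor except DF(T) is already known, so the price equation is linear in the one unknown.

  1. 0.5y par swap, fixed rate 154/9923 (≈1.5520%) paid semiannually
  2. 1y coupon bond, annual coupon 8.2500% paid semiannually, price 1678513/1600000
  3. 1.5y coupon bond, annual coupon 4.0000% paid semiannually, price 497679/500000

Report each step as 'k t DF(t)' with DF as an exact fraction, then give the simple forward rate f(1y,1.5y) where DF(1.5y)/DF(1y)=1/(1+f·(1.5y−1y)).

1 1/2 9923/10000
2 1 4841/5000
3 3/2 4687/5000
f(1y,1.5y) = ((4841/5000)/(4687/5000) − 1)/(1/2) = 308/4687 ≈ 6.5714%

step 1 [0.5y] swap r/2=77/9923: DF=(1 − 77/9923·(0))/(1+77/9923) = 9923/10000 ≈ 0.992300
step 2 [1y] bond c/2=33/800: DF=(1678513/1600000 − 33/800·(0.992300))/(1+33/800) = 4841/5000 ≈ 0.968200
step 3 [1.5y] bond c/2=1/50: DF=(497679/500000 − 1/50·(0.992300+0.968200))/(1+1/50) = 4687/5000 ≈ 0.937400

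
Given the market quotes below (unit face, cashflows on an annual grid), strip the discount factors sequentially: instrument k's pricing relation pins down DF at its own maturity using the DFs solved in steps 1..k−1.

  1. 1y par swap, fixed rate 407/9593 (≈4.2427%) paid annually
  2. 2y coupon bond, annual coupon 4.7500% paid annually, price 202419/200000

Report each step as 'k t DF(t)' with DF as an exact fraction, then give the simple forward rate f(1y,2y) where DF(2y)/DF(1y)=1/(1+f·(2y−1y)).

1 1 9593/10000
2 2 9227/10000
f(1y,2y) = ((9593/10000)/(9227/10000) − 1)/(1) = 366/9227 ≈ 3.9666%

step 1 [1y] swap r/1=407/9593: DF=(1 − 407/9593·(0))/(1+407/9593) = 9593/10000 ≈ 0.959300
step 2 [2y] bond c/1=19/400: DF=(202419/200000 − 19/400·(0.959300))/(1+19/400) = 9227/10000 ≈ 0.922700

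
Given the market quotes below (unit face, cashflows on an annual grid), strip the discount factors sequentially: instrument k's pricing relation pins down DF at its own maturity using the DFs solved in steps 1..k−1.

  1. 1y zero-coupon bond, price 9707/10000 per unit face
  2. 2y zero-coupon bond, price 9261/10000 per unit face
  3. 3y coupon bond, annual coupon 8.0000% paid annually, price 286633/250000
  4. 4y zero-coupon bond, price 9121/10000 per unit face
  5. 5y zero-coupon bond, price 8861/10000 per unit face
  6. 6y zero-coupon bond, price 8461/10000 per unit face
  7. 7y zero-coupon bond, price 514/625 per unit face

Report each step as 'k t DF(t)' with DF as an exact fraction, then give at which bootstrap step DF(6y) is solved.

step 1 [1y] zero: DF = P = 9707/10000 ≈ 0.970700
step 2 [2y] zero: DF = P = 9261/10000 ≈ 0.926100
step 3 [3y] bond c/1=2/25: DF=(286633/250000 − 2/25·(0.970700+0.926100))/(1+2/25) = 9211/10000 ≈ 0.921100
step 4 [4y] zero: DF = P = 9121/10000 ≈ 0.912100
step 5 [5y] zero: DF = P = 8861/10000 ≈ 0.886100
step 6 [6y] zero: DF = P = 8461/10000 ≈ 0.846100
step 7 [7y] zero: DF = P = 514/625 ≈ 0.822400

1 1 9707/10000
2 2 9261/10000
3 3 9211/10000
4 4 9121/10000
5 5 8861/10000
6 6 8461/10000
7 7 514/625
DF(6y) is solved at step 6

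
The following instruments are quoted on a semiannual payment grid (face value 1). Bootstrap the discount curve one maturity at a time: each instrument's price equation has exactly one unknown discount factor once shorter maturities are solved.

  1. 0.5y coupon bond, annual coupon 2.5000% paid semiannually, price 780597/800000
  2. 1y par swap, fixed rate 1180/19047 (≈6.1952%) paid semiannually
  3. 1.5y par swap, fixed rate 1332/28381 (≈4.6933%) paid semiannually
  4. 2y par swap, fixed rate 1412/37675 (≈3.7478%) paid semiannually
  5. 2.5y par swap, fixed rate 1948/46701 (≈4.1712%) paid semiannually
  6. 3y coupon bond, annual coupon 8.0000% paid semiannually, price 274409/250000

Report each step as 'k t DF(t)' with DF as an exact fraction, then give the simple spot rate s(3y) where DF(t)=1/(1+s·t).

1 1/2 9637/10000
2 1 941/1000
3 3/2 4667/5000
4 2 4647/5000
5 5/2 4513/5000
6 3 4379/5000
s(3y) = (1/(4379/5000) − 1)/(3) = 207/4379 ≈ 4.7271%

step 1 [0.5y] bond c/2=1/80: DF=(780597/800000 − 1/80·(0))/(1+1/80) = 9637/10000 ≈ 0.963700
step 2 [1y] swap r/2=590/19047: DF=(1 − 590/19047·(0.963700))/(1+590/19047) = 941/1000 ≈ 0.941000
step 3 [1.5y] swap r/2=666/28381: DF=(1 − 666/28381·(0.963700+0.941000))/(1+666/28381) = 4667/5000 ≈ 0.933400
step 4 [2y] swap r/2=706/37675: DF=(1 − 706/37675·(0.963700+0.941000+0.933400))/(1+706/37675) = 4647/5000 ≈ 0.929400
step 5 [2.5y] swap r/2=974/46701: DF=(1 − 974/46701·(0.963700+0.941000+0.933400+0.929400))/(1+974/46701) = 4513/5000 ≈ 0.902600
step 6 [3y] bond c/2=1/25: DF=(274409/250000 − 1/25·(0.963700+0.941000+0.933400+0.929400+0.902600))/(1+1/25) = 4379/5000 ≈ 0.875800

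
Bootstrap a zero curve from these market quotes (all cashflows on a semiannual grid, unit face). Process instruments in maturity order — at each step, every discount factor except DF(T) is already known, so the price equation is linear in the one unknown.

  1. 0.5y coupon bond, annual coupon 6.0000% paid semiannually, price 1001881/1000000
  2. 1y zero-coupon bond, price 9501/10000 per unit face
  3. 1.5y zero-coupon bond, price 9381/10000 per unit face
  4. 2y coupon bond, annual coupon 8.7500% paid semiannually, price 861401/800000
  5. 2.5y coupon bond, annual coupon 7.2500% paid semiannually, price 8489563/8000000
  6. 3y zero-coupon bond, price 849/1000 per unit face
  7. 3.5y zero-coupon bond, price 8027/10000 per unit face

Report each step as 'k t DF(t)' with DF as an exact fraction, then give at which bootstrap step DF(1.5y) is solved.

step 1 [0.5y] bond c/2=3/100: DF=(1001881/1000000 − 3/100·(0))/(1+3/100) = 9727/10000 ≈ 0.972700
step 2 [1y] zero: DF = P = 9501/10000 ≈ 0.950100
step 3 [1.5y] zero: DF = P = 9381/10000 ≈ 0.938100
step 4 [2y] bond c/2=7/160: DF=(861401/800000 − 7/160·(0.972700+0.950100+0.938100))/(1+7/160) = 9117/10000 ≈ 0.911700
step 5 [2.5y] bond c/2=29/800: DF=(8489563/8000000 − 29/800·(0.972700+0.950100+0.938100+0.911700))/(1+29/800) = 8921/10000 ≈ 0.892100
step 6 [3y] zero: DF = P = 849/1000 ≈ 0.849000
step 7 [3.5y] zero: DF = P = 8027/10000 ≈ 0.802700

1 1/2 9727/10000
2 1 9501/10000
3 3/2 9381/10000
4 2 9117/10000
5 5/2 8921/10000
6 3 849/1000
7 7/2 8027/10000
DF(1.5y) is solved at step 3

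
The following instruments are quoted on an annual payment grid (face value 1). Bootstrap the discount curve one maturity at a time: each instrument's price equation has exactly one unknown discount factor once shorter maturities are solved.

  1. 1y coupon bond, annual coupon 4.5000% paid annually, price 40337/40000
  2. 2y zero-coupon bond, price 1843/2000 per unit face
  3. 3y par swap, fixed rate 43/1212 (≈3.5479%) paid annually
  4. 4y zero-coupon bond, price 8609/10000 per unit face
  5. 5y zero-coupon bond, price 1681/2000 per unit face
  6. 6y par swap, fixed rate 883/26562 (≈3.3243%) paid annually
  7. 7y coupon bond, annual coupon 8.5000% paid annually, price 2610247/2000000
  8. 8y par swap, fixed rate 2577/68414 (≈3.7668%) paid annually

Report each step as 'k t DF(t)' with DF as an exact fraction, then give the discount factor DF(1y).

1 1 193/200
2 2 1843/2000
3 3 9011/10000
4 4 8609/10000
5 5 1681/2000
6 6 4117/5000
7 7 7867/10000
8 8 7423/10000
DF(1y) = 193/200 ≈ 0.965000

step 1 [1y] bond c/1=9/200: DF=(40337/40000 − 9/200·(0))/(1+9/200) = 193/200 ≈ 0.965000
step 2 [2y] zero: DF = P = 1843/2000 ≈ 0.921500
step 3 [3y] swap r/1=43/1212: DF=(1 − 43/1212·(0.965000+0.921500))/(1+43/1212) = 9011/10000 ≈ 0.901100
step 4 [4y] zero: DF = P = 8609/10000 ≈ 0.860900
step 5 [5y] zero: DF = P = 1681/2000 ≈ 0.840500
step 6 [6y] swap r/1=883/26562: DF=(1 − 883/26562·(0.965000+0.921500+0.901100+0.860900+0.840500))/(1+883/26562) = 4117/5000 ≈ 0.823400
step 7 [7y] bond c/1=17/200: DF=(2610247/2000000 − 17/200·(0.965000+0.921500+0.901100+0.860900+0.840500+0.823400))/(1+17/200) = 7867/10000 ≈ 0.786700
step 8 [8y] swap r/1=2577/68414: DF=(1 − 2577/68414·(0.965000+0.921500+0.901100+0.860900+0.840500+0.823400+0.786700))/(1+2577/68414) = 7423/10000 ≈ 0.742300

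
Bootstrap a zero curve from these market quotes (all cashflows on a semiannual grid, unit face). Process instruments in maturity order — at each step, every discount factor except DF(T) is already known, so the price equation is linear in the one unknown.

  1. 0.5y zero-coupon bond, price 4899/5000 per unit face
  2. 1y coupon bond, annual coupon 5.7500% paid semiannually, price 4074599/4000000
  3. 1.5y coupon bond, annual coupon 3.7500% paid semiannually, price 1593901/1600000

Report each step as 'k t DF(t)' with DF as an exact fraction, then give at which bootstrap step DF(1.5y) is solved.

step 1 [0.5y] zero: DF = P = 4899/5000 ≈ 0.979800
step 2 [1y] bond c/2=23/800: DF=(4074599/4000000 − 23/800·(0.979800))/(1+23/800) = 2407/2500 ≈ 0.962800
step 3 [1.5y] bond c/2=3/160: DF=(1593901/1600000 − 3/160·(0.979800+0.962800))/(1+3/160) = 9421/10000 ≈ 0.942100

1 1/2 4899/5000
2 1 2407/2500
3 3/2 9421/10000
DF(1.5y) is solved at step 3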